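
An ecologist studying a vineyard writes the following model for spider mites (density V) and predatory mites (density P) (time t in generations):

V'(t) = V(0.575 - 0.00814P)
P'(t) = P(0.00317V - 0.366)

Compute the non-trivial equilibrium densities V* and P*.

Set dP/dt = 0 with P > 0: 0.00317V - 0.366 = 0, so V* = 0.366/0.00317 = 115.
Set dV/dt = 0 with V > 0: 0.575 - 0.00814P = 0, so P* = 0.575/0.00814 = 70.6.

V* ≈ 115, P* ≈ 70.6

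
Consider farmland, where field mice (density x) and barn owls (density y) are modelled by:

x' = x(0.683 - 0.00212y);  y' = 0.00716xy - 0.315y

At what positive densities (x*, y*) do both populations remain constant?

x* ≈ 44, y* ≈ 322

Set dy/dt = 0 with y > 0: 0.00716x - 0.315 = 0, so x* = 0.315/0.00716 = 44.
Set dx/dt = 0 with x > 0: 0.683 - 0.00212y = 0, so y* = 0.683/0.00212 = 322.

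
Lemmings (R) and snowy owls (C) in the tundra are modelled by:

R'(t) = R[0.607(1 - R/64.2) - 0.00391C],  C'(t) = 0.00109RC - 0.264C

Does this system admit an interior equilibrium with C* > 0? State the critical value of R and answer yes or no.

The predator equation gives dC/dt > 0 only when R > 0.264/0.00109 = 242.
Without the predator, R → K = 64.2. Since 64.2 < 242, the predator cannot invade.

Threshold R = 242; K < 242, so no, the predator goes extinct.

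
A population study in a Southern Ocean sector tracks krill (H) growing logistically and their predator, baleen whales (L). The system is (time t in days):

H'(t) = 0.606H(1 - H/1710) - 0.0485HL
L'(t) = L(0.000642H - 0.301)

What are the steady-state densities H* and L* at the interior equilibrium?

H* ≈ 469, L* ≈ 9.07

From dL/dt = 0 with L > 0: 0.000642H* = 0.301, so H* = 469.
Substitute into dH/dt = 0: 0.606(1 - 469/1710) = 0.0485L*.
The bracket is 0.726, giving L* = 0.44/0.0485 = 9.07.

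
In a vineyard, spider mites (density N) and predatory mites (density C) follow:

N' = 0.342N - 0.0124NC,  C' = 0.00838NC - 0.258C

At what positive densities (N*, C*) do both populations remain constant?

N* ≈ 30.8, C* ≈ 27.6

Set dC/dt = 0 with C > 0: 0.00838N - 0.258 = 0, so N* = 0.258/0.00838 = 30.8.
Set dN/dt = 0 with N > 0: 0.342 - 0.0124C = 0, so C* = 0.342/0.0124 = 27.6.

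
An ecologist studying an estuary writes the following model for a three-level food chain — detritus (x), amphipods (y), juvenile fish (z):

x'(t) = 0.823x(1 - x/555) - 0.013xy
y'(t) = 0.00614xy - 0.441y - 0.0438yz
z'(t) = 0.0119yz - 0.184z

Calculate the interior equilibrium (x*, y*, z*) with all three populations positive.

x* ≈ 419, y* ≈ 15.5, z* ≈ 48.7

From dz/dt = 0: 0.0119y* = 0.184, so y* = 15.5.
From dx/dt = 0: 0.823(1 - x*/555) = 0.013·15.5, giving x* = 555·(1 - 0.244) = 419.
From dy/dt = 0: 0.00614·419 - 0.441 = 0.0438z*, so z* = 2.13/0.0438 = 48.7.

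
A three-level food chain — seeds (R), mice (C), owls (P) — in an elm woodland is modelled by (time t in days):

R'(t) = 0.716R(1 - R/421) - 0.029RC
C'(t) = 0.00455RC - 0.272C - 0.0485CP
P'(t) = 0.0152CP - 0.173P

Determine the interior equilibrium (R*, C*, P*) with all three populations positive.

R* ≈ 227, C* ≈ 11.4, P* ≈ 15.7

From dP/dt = 0: 0.0152C* = 0.173, so C* = 11.4.
From dR/dt = 0: 0.716(1 - R*/421) = 0.029·11.4, giving R* = 421·(1 - 0.461) = 227.
From dC/dt = 0: 0.00455·227 - 0.272 = 0.0485P*, so P* = 0.761/0.0485 = 15.7.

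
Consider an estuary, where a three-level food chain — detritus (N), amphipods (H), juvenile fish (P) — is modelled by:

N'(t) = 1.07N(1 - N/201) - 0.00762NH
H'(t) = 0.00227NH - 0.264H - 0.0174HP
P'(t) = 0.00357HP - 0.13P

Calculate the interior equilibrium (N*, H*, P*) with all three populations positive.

N* ≈ 149, H* ≈ 36.4, P* ≈ 4.25

From dP/dt = 0: 0.00357H* = 0.13, so H* = 36.4.
From dN/dt = 0: 1.07(1 - N*/201) = 0.00762·36.4, giving N* = 201·(1 - 0.259) = 149.
From dH/dt = 0: 0.00227·149 - 0.264 = 0.0174P*, so P* = 0.0739/0.0174 = 4.25.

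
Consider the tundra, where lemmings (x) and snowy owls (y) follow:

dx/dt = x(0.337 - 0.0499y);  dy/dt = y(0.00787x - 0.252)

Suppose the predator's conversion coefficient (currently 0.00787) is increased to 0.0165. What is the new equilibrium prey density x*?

At the interior fixed point, setting dy/dt = 0 with y > 0 fixes x* = (predator death rate)/(xy coefficient) — independent of the other coefficients.
With the change, x* = 0.252/0.0165 = 15.3; it falls from 32.

x* ≈ 15.3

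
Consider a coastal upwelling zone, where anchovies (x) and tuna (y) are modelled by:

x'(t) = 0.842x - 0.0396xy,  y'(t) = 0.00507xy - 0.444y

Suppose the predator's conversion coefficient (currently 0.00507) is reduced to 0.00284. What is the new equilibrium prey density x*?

x* ≈ 156

At the interior fixed point, setting dy/dt = 0 with y > 0 fixes x* = (predator death rate)/(xy coefficient) — independent of the other coefficients.
With the change, x* = 0.444/0.00284 = 156; it rises from 87.6.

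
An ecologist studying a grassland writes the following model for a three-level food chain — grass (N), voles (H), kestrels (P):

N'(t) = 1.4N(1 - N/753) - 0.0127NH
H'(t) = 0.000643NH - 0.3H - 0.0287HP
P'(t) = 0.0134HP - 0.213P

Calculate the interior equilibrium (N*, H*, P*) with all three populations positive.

From dP/dt = 0: 0.0134H* = 0.213, so H* = 15.9.
From dN/dt = 0: 1.4(1 - N*/753) = 0.0127·15.9, giving N* = 753·(1 - 0.144) = 644.
From dH/dt = 0: 0.000643·644 - 0.3 = 0.0287P*, so P* = 0.114/0.0287 = 3.98.

N* ≈ 644, H* ≈ 15.9, P* ≈ 3.98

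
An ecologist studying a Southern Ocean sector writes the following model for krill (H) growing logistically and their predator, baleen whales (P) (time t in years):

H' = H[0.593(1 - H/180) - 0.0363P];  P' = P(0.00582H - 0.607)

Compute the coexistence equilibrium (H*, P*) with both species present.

H* ≈ 104, P* ≈ 6.87

From dP/dt = 0 with P > 0: 0.00582H* = 0.607, so H* = 104.
Substitute into dH/dt = 0: 0.593(1 - 104/180) = 0.0363P*.
The bracket is 0.421, giving P* = 0.249/0.0363 = 6.87.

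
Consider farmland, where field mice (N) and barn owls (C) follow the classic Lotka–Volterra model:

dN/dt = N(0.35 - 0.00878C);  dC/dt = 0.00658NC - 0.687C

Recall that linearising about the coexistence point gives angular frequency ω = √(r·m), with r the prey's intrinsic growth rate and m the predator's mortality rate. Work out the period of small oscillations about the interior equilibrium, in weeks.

Here r = 0.35 and m = 0.687, so r·m = 0.24.
ω = √0.24 = 0.49 per week, hence T = 2π/ω ≈ 12.8 weeks.

T ≈ 12.8 weeks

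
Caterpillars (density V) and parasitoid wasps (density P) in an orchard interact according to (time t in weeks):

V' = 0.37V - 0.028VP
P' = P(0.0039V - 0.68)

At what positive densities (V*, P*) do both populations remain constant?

Set dP/dt = 0 with P > 0: 0.0039V - 0.68 = 0, so V* = 0.68/0.0039 = 174.
Set dV/dt = 0 with V > 0: 0.37 - 0.028P = 0, so P* = 0.37/0.028 = 13.2.

V* ≈ 174, P* ≈ 13.2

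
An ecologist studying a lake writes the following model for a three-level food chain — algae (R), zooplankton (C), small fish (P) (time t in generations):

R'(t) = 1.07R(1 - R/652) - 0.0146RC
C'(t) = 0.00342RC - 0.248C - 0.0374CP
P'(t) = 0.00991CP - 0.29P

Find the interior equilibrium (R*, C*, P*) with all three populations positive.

R* ≈ 392, C* ≈ 29.3, P* ≈ 29.2

From dP/dt = 0: 0.00991C* = 0.29, so C* = 29.3.
From dR/dt = 0: 1.07(1 - R*/652) = 0.0146·29.3, giving R* = 652·(1 - 0.399) = 392.
From dC/dt = 0: 0.00342·392 - 0.248 = 0.0374P*, so P* = 1.09/0.0374 = 29.2.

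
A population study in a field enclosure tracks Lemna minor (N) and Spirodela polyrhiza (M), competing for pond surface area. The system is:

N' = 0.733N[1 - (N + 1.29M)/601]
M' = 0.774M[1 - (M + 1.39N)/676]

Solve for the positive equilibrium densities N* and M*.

Setting both brackets to zero gives the nullclines N + 1.29M = 601 and 1.39N + M = 676.
Substituting M = 676 - 1.39N into the first: N(1 - 1.29·1.39) = 601 - 1.29·676.
So N* = -271/-0.793 = 342, and then M* = 676 - 1.39·342 = 201.

N* ≈ 342, M* ≈ 201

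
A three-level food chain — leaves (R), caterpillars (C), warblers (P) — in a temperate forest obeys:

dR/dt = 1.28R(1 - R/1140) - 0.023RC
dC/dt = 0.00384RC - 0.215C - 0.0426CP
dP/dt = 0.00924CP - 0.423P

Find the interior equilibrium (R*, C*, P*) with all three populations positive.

From dP/dt = 0: 0.00924C* = 0.423, so C* = 45.8.
From dR/dt = 0: 1.28(1 - R*/1140) = 0.023·45.8, giving R* = 1140·(1 - 0.823) = 202.
From dC/dt = 0: 0.00384·202 - 0.215 = 0.0426P*, so P* = 0.562/0.0426 = 13.2.

R* ≈ 202, C* ≈ 45.8, P* ≈ 13.2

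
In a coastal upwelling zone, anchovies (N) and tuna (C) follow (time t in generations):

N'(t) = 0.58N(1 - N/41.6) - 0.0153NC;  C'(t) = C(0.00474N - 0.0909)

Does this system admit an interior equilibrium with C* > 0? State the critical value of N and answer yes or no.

Threshold N = 19.2; K > 19.2, so yes, the predator persists.

The predator equation gives dC/dt > 0 only when N > 0.0909/0.00474 = 19.2.
Without the predator, N → K = 41.6. Since 41.6 > 19.2, the predator can invade and persist.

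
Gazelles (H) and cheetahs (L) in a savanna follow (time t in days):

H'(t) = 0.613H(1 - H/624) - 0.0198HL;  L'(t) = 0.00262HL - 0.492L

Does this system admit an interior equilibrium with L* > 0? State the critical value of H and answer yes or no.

Threshold H = 188; K > 188, so yes, the predator persists.

The predator equation gives dL/dt > 0 only when H > 0.492/0.00262 = 188.
Without the predator, H → K = 624. Since 624 > 188, the predator can invade and persist.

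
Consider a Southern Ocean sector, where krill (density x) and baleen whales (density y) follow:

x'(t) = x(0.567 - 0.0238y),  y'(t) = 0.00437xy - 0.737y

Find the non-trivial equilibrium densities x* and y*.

Set dy/dt = 0 with y > 0: 0.00437x - 0.737 = 0, so x* = 0.737/0.00437 = 169.
Set dx/dt = 0 with x > 0: 0.567 - 0.0238y = 0, so y* = 0.567/0.0238 = 23.8.

x* ≈ 169, y* ≈ 23.8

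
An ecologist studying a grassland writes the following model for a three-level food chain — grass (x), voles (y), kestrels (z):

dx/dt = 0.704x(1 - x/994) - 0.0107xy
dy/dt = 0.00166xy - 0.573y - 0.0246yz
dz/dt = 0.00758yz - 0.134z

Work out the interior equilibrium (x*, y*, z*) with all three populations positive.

x* ≈ 727, y* ≈ 17.7, z* ≈ 25.8

From dz/dt = 0: 0.00758y* = 0.134, so y* = 17.7.
From dx/dt = 0: 0.704(1 - x*/994) = 0.0107·17.7, giving x* = 994·(1 - 0.269) = 727.
From dy/dt = 0: 0.00166·727 - 0.573 = 0.0246z*, so z* = 0.634/0.0246 = 25.8.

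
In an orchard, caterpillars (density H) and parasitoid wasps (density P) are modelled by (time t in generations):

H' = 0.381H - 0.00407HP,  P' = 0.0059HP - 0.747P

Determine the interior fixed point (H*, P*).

Set dP/dt = 0 with P > 0: 0.0059H - 0.747 = 0, so H* = 0.747/0.0059 = 127.
Set dH/dt = 0 with H > 0: 0.381 - 0.00407P = 0, so P* = 0.381/0.00407 = 93.6.

H* ≈ 127, P* ≈ 93.6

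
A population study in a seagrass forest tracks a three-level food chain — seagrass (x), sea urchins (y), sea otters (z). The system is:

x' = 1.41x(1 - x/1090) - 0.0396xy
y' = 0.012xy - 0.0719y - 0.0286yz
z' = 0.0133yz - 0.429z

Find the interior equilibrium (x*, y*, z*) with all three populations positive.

x* ≈ 103, y* ≈ 32.3, z* ≈ 40.5

From dz/dt = 0: 0.0133y* = 0.429, so y* = 32.3.
From dx/dt = 0: 1.41(1 - x*/1090) = 0.0396·32.3, giving x* = 1090·(1 - 0.906) = 103.
From dy/dt = 0: 0.012·103 - 0.0719 = 0.0286z*, so z* = 1.16/0.0286 = 40.5.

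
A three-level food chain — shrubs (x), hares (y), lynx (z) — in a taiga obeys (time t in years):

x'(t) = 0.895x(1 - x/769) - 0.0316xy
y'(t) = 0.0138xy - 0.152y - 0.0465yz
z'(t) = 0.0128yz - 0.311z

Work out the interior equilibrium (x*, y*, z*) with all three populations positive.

x* ≈ 109, y* ≈ 24.3, z* ≈ 29.2

From dz/dt = 0: 0.0128y* = 0.311, so y* = 24.3.
From dx/dt = 0: 0.895(1 - x*/769) = 0.0316·24.3, giving x* = 769·(1 - 0.858) = 109.
From dy/dt = 0: 0.0138·109 - 0.152 = 0.0465z*, so z* = 1.36/0.0465 = 29.2.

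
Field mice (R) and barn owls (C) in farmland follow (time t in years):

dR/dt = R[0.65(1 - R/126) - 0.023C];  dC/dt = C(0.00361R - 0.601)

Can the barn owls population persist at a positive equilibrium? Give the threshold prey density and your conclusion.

The predator equation gives dC/dt > 0 only when R > 0.601/0.00361 = 166.
Without the predator, R → K = 126. Since 126 < 166, the predator cannot invade.

Threshold R = 166; K < 166, so no, the predator goes extinct.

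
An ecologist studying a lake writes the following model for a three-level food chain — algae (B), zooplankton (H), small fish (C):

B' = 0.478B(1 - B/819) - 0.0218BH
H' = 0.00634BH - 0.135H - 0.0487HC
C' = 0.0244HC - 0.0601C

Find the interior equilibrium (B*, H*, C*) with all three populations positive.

From dC/dt = 0: 0.0244H* = 0.0601, so H* = 2.46.
From dB/dt = 0: 0.478(1 - B*/819) = 0.0218·2.46, giving B* = 819·(1 - 0.112) = 727.
From dH/dt = 0: 0.00634·727 - 0.135 = 0.0487C*, so C* = 4.47/0.0487 = 91.9.

B* ≈ 727, H* ≈ 2.46, C* ≈ 91.9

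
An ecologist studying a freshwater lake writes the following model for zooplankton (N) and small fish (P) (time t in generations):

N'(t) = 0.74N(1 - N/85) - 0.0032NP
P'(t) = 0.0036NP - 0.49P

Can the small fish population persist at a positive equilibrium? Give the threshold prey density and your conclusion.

Threshold N = 136; K < 136, so no, the predator goes extinct.

The predator equation gives dP/dt > 0 only when N > 0.49/0.0036 = 136.
Without the predator, N → K = 85. Since 85 < 136, the predator cannot invade.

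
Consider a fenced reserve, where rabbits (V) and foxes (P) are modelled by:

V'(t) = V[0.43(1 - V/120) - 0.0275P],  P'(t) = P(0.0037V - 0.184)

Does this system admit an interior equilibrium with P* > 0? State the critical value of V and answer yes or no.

The predator equation gives dP/dt > 0 only when V > 0.184/0.0037 = 49.7.
Without the predator, V → K = 120. Since 120 > 49.7, the predator can invade and persist.

Threshold V = 49.7; K > 49.7, so yes, the predator persists.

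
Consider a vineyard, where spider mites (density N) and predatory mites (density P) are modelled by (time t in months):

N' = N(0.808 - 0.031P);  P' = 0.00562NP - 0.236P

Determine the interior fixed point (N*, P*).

Set dP/dt = 0 with P > 0: 0.00562N - 0.236 = 0, so N* = 0.236/0.00562 = 42.
Set dN/dt = 0 with N > 0: 0.808 - 0.031P = 0, so P* = 0.808/0.031 = 26.1.

N* ≈ 42, P* ≈ 26.1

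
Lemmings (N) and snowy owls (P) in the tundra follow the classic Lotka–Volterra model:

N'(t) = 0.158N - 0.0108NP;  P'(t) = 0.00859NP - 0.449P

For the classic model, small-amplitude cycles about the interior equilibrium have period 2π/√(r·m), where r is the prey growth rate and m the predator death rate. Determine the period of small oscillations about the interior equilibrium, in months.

Here r = 0.158 and m = 0.449, so r·m = 0.0709.
ω = √0.0709 = 0.266 per month, hence T = 2π/ω ≈ 23.6 months.

T ≈ 23.6 months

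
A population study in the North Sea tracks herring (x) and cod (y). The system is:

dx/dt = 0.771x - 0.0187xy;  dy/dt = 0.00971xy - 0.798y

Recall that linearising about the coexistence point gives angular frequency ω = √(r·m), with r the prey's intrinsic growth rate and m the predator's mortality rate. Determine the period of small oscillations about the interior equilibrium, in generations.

Here r = 0.771 and m = 0.798, so r·m = 0.615.
ω = √0.615 = 0.784 per generation, hence T = 2π/ω ≈ 8.01 generations.

T ≈ 8.01 generations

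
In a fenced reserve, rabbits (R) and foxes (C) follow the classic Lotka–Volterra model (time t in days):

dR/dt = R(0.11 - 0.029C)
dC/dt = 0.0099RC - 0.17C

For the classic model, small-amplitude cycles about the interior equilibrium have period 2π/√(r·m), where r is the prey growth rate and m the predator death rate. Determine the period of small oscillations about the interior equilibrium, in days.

Here r = 0.11 and m = 0.17, so r·m = 0.0187.
ω = √0.0187 = 0.137 per day, hence T = 2π/ω ≈ 45.9 days.

T ≈ 45.9 days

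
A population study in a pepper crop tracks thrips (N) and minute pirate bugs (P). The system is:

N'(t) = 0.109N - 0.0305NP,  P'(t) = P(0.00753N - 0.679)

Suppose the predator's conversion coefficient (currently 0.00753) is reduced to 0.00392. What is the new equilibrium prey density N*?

N* ≈ 173

At the interior fixed point, setting dP/dt = 0 with P > 0 fixes N* = (predator death rate)/(NP coefficient) — independent of the other coefficients.
With the change, N* = 0.679/0.00392 = 173; it rises from 90.2.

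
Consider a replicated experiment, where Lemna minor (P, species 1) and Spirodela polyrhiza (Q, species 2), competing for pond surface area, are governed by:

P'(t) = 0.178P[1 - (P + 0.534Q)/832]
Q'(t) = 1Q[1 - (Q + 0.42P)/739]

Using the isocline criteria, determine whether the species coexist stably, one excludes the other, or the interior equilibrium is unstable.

Compare the nullcline intercepts: K1/α12 = 832/0.534 = 1560 > K2 = 739; K2/α21 = 739/0.42 = 1760 > K1 = 832.
Since both inequalities hold, each species can invade when rare, so the interior equilibrium is stable.

stable coexistence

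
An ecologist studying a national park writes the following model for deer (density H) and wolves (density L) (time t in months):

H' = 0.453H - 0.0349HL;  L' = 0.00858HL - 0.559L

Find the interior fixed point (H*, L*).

H* ≈ 65.2, L* ≈ 13

Set dL/dt = 0 with L > 0: 0.00858H - 0.559 = 0, so H* = 0.559/0.00858 = 65.2.
Set dH/dt = 0 with H > 0: 0.453 - 0.0349L = 0, so L* = 0.453/0.0349 = 13.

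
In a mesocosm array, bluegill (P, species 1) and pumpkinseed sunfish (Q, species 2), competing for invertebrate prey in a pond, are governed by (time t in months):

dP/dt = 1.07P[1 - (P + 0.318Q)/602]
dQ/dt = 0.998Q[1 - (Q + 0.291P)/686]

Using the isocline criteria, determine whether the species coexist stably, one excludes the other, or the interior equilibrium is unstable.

Compare the nullcline intercepts: K1/α12 = 602/0.318 = 1890 > K2 = 686; K2/α21 = 686/0.291 = 2360 > K1 = 602.
Since both inequalities hold, each species can invade when rare, so the interior equilibrium is stable.

stable coexistence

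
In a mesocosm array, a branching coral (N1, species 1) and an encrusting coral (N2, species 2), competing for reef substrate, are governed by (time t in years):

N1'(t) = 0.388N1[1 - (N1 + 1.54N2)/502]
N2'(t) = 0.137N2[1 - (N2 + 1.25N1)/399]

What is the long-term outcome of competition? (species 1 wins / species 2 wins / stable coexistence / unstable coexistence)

unstable coexistence (outcome depends on initial conditions)

Compare the nullcline intercepts: K1/α12 = 502/1.54 = 326 < K2 = 399; K2/α21 = 399/1.25 = 319 < K1 = 502.
Since both are reversed, neither can invade when rare; the interior point is a saddle.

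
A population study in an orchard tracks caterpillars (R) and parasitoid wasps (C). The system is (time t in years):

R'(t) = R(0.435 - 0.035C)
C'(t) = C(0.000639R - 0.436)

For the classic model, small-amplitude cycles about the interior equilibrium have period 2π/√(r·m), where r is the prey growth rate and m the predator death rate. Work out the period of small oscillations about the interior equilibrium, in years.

T ≈ 14.4 years

Here r = 0.435 and m = 0.436, so r·m = 0.19.
ω = √0.19 = 0.435 per year, hence T = 2π/ω ≈ 14.4 years.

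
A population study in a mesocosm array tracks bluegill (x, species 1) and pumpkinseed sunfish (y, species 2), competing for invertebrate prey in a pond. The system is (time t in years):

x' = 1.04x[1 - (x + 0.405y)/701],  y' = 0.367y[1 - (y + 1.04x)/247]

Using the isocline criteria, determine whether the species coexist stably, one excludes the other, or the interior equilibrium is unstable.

Compare the nullcline intercepts: K1/α12 = 701/0.405 = 1730 > K2 = 247; K2/α21 = 247/1.04 = 238 < K1 = 701.
Since the inequalities point opposite ways, species 1 can invade but species 2 cannot.

species 1 excludes species 2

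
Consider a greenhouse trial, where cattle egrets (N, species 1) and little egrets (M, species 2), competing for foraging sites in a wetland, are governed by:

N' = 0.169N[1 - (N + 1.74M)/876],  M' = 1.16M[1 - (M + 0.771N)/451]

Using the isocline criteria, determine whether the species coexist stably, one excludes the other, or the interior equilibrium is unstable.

species 1 excludes species 2

Compare the nullcline intercepts: K1/α12 = 876/1.74 = 503 > K2 = 451; K2/α21 = 451/0.771 = 585 < K1 = 876.
Since the inequalities point opposite ways, species 1 can invade but species 2 cannot.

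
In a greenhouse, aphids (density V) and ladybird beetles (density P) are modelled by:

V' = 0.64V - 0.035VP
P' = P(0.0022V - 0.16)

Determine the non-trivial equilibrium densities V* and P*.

V* ≈ 72.7, P* ≈ 18.3

Set dP/dt = 0 with P > 0: 0.0022V - 0.16 = 0, so V* = 0.16/0.0022 = 72.7.
Set dV/dt = 0 with V > 0: 0.64 - 0.035P = 0, so P* = 0.64/0.035 = 18.3.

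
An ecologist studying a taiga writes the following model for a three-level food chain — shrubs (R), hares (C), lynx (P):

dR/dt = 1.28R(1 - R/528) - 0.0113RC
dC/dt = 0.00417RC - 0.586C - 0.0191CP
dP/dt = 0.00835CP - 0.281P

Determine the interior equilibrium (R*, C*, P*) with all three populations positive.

From dP/dt = 0: 0.00835C* = 0.281, so C* = 33.7.
From dR/dt = 0: 1.28(1 - R*/528) = 0.0113·33.7, giving R* = 528·(1 - 0.297) = 371.
From dC/dt = 0: 0.00417·371 - 0.586 = 0.0191P*, so P* = 0.962/0.0191 = 50.3.

R* ≈ 371, C* ≈ 33.7, P* ≈ 50.3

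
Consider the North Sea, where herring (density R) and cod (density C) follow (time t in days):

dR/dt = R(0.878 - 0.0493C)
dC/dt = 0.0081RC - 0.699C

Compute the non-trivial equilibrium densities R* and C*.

R* ≈ 86.3, C* ≈ 17.8

Set dC/dt = 0 with C > 0: 0.0081R - 0.699 = 0, so R* = 0.699/0.0081 = 86.3.
Set dR/dt = 0 with R > 0: 0.878 - 0.0493C = 0, so C* = 0.878/0.0493 = 17.8.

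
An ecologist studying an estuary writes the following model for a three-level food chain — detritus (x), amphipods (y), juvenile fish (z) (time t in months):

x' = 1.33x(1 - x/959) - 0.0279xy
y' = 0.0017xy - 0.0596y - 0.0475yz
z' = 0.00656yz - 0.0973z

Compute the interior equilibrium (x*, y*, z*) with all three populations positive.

From dz/dt = 0: 0.00656y* = 0.0973, so y* = 14.8.
From dx/dt = 0: 1.33(1 - x*/959) = 0.0279·14.8, giving x* = 959·(1 - 0.311) = 661.
From dy/dt = 0: 0.0017·661 - 0.0596 = 0.0475z*, so z* = 1.06/0.0475 = 22.4.

x* ≈ 661, y* ≈ 14.8, z* ≈ 22.4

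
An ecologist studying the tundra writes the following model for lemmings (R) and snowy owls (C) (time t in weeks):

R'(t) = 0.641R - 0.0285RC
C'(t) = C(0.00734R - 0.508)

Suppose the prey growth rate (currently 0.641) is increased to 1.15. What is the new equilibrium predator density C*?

C* ≈ 40.4

At the interior fixed point, setting dR/dt = 0 with R > 0 fixes C* = (prey growth rate)/(RC coefficient) — independent of the other coefficients.
With the change, C* = 1.15/0.0285 = 40.4; it rises from 22.5.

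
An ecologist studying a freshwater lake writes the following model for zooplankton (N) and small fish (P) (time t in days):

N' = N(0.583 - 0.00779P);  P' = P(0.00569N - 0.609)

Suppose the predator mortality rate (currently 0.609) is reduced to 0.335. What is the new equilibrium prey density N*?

N* ≈ 58.9

At the interior fixed point, setting dP/dt = 0 with P > 0 fixes N* = (predator death rate)/(NP coefficient) — independent of the other coefficients.
With the change, N* = 0.335/0.00569 = 58.9; it falls from 107.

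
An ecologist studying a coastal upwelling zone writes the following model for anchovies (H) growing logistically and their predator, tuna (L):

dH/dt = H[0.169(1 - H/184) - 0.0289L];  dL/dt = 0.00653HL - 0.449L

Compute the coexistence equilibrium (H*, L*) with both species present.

From dL/dt = 0 with L > 0: 0.00653H* = 0.449, so H* = 68.8.
Substitute into dH/dt = 0: 0.169(1 - 68.8/184) = 0.0289L*.
The bracket is 0.626, giving L* = 0.106/0.0289 = 3.66.

H* ≈ 68.8, L* ≈ 3.66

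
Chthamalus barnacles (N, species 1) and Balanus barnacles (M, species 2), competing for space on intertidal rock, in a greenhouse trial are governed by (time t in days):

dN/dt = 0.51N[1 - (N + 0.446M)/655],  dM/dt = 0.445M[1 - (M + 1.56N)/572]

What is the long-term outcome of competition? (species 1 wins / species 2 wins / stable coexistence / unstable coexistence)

Compare the nullcline intercepts: K1/α12 = 655/0.446 = 1470 > K2 = 572; K2/α21 = 572/1.56 = 367 < K1 = 655.
Since the inequalities point opposite ways, species 1 can invade but species 2 cannot.

species 1 excludes species 2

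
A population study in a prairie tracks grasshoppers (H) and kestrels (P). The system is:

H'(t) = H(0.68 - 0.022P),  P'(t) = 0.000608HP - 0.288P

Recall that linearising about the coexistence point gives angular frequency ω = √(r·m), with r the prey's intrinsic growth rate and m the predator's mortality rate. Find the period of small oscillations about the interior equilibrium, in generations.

T ≈ 14.2 generations

Here r = 0.68 and m = 0.288, so r·m = 0.196.
ω = √0.196 = 0.443 per generation, hence T = 2π/ω ≈ 14.2 generations.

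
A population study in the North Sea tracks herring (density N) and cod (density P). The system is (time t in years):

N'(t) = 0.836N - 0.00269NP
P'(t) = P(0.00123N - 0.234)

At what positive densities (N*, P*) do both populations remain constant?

Set dP/dt = 0 with P > 0: 0.00123N - 0.234 = 0, so N* = 0.234/0.00123 = 190.
Set dN/dt = 0 with N > 0: 0.836 - 0.00269P = 0, so P* = 0.836/0.00269 = 311.

N* ≈ 190, P* ≈ 311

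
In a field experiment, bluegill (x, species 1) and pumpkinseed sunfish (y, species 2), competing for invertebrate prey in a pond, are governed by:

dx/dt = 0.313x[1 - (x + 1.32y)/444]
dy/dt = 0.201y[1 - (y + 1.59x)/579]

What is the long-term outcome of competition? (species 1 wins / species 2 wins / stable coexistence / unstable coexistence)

Compare the nullcline intercepts: K1/α12 = 444/1.32 = 336 < K2 = 579; K2/α21 = 579/1.59 = 364 < K1 = 444.
Since both are reversed, neither can invade when rare; the interior point is a saddle.

unstable coexistence (outcome depends on initial conditions)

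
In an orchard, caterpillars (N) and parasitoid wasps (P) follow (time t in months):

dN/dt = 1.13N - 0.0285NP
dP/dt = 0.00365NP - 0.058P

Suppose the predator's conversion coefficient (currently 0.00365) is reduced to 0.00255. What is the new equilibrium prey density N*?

N* ≈ 22.7

At the interior fixed point, setting dP/dt = 0 with P > 0 fixes N* = (predator death rate)/(NP coefficient) — independent of the other coefficients.
With the change, N* = 0.058/0.00255 = 22.7; it rises from 15.9.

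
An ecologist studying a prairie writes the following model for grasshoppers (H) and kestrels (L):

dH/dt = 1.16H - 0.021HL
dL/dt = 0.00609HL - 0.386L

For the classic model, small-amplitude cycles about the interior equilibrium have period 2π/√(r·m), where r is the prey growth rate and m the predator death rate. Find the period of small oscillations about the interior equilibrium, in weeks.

T ≈ 9.39 weeks

Here r = 1.16 and m = 0.386, so r·m = 0.448.
ω = √0.448 = 0.669 per week, hence T = 2π/ω ≈ 9.39 weeks.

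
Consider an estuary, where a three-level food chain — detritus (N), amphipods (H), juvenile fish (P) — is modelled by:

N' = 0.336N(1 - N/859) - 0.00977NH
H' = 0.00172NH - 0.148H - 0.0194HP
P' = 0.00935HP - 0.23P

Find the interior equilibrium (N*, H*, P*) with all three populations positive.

From dP/dt = 0: 0.00935H* = 0.23, so H* = 24.6.
From dN/dt = 0: 0.336(1 - N*/859) = 0.00977·24.6, giving N* = 859·(1 - 0.715) = 245.
From dH/dt = 0: 0.00172·245 - 0.148 = 0.0194P*, so P* = 0.273/0.0194 = 14.1.

N* ≈ 245, H* ≈ 24.6, P* ≈ 14.1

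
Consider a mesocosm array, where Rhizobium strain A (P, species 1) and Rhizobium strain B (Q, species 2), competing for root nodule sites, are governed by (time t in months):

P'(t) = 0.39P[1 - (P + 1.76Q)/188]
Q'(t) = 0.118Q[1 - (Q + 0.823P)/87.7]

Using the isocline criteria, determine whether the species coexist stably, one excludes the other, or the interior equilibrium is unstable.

Compare the nullcline intercepts: K1/α12 = 188/1.76 = 107 > K2 = 87.7; K2/α21 = 87.7/0.823 = 107 < K1 = 188.
Since the inequalities point opposite ways, species 1 can invade but species 2 cannot.

species 1 excludes species 2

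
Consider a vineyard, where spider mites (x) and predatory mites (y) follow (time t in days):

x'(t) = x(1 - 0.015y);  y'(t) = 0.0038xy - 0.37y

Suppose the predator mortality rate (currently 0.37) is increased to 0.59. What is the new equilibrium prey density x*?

x* ≈ 155

At the interior fixed point, setting dy/dt = 0 with y > 0 fixes x* = (predator death rate)/(xy coefficient) — independent of the other coefficients.
With the change, x* = 0.59/0.0038 = 155; it rises from 97.4.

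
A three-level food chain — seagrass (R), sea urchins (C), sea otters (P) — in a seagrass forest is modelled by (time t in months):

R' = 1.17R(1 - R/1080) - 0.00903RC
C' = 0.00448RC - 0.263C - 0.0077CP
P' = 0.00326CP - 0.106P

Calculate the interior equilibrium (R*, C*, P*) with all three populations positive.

From dP/dt = 0: 0.00326C* = 0.106, so C* = 32.5.
From dR/dt = 0: 1.17(1 - R*/1080) = 0.00903·32.5, giving R* = 1080·(1 - 0.251) = 809.
From dC/dt = 0: 0.00448·809 - 0.263 = 0.0077P*, so P* = 3.36/0.0077 = 437.

R* ≈ 809, C* ≈ 32.5, P* ≈ 437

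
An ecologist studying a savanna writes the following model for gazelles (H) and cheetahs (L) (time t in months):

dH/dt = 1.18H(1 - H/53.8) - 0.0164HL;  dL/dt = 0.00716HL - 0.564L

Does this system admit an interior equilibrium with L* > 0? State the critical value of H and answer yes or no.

Threshold H = 78.8; K < 78.8, so no, the predator goes extinct.

The predator equation gives dL/dt > 0 only when H > 0.564/0.00716 = 78.8.
Without the predator, H → K = 53.8. Since 53.8 < 78.8, the predator cannot invade.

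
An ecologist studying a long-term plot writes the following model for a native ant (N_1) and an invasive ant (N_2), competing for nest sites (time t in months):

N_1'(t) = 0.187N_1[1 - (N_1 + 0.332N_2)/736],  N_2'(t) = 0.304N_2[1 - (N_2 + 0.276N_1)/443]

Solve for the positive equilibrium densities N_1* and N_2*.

Setting both brackets to zero gives the nullclines N_1 + 0.332N_2 = 736 and 0.276N_1 + N_2 = 443.
Substituting N_2 = 443 - 0.276N_1 into the first: N_1(1 - 0.332·0.276) = 736 - 0.332·443.
So N_1* = 589/0.908 = 648, and then N_2* = 443 - 0.276·648 = 264.

N_1* ≈ 648, N_2* ≈ 264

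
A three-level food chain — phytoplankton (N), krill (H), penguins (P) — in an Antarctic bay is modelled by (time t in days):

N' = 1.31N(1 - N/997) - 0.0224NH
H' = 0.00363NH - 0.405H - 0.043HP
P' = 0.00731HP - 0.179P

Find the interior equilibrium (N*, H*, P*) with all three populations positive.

From dP/dt = 0: 0.00731H* = 0.179, so H* = 24.5.
From dN/dt = 0: 1.31(1 - N*/997) = 0.0224·24.5, giving N* = 997·(1 - 0.419) = 580.
From dH/dt = 0: 0.00363·580 - 0.405 = 0.043P*, so P* = 1.7/0.043 = 39.5.

N* ≈ 580, H* ≈ 24.5, P* ≈ 39.5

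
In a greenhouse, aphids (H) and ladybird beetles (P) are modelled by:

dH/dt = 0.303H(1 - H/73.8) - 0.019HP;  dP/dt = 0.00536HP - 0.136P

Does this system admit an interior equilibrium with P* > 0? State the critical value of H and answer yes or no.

Threshold H = 25.4; K > 25.4, so yes, the predator persists.

The predator equation gives dP/dt > 0 only when H > 0.136/0.00536 = 25.4.
Without the predator, H → K = 73.8. Since 73.8 > 25.4, the predator can invade and persist.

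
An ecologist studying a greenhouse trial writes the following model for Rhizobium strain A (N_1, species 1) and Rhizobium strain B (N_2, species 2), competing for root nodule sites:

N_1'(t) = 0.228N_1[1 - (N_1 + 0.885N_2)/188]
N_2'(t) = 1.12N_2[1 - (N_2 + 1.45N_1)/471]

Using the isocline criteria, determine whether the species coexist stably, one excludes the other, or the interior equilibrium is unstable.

Compare the nullcline intercepts: K1/α12 = 188/0.885 = 212 < K2 = 471; K2/α21 = 471/1.45 = 325 > K1 = 188.
Since the inequalities point opposite ways, species 2 can invade but species 1 cannot.

species 2 excludes species 1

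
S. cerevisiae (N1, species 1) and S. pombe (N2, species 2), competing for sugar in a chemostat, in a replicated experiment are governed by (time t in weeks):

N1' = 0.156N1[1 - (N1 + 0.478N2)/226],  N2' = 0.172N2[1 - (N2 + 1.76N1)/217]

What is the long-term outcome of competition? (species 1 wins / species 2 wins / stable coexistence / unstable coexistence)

Compare the nullcline intercepts: K1/α12 = 226/0.478 = 473 > K2 = 217; K2/α21 = 217/1.76 = 123 < K1 = 226.
Since the inequalities point opposite ways, species 1 can invade but species 2 cannot.

species 1 excludes species 2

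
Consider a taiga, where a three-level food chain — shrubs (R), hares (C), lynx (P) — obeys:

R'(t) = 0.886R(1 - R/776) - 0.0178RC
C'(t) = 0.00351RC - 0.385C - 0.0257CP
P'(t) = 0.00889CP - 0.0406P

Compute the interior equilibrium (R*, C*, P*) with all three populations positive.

From dP/dt = 0: 0.00889C* = 0.0406, so C* = 4.57.
From dR/dt = 0: 0.886(1 - R*/776) = 0.0178·4.57, giving R* = 776·(1 - 0.0918) = 705.
From dC/dt = 0: 0.00351·705 - 0.385 = 0.0257P*, so P* = 2.09/0.0257 = 81.3.

R* ≈ 705, C* ≈ 4.57, P* ≈ 81.3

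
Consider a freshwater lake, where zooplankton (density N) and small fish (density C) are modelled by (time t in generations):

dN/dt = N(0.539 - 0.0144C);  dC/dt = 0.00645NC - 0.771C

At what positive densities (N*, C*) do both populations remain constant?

N* ≈ 120, C* ≈ 37.4

Set dC/dt = 0 with C > 0: 0.00645N - 0.771 = 0, so N* = 0.771/0.00645 = 120.
Set dN/dt = 0 with N > 0: 0.539 - 0.0144C = 0, so C* = 0.539/0.0144 = 37.4.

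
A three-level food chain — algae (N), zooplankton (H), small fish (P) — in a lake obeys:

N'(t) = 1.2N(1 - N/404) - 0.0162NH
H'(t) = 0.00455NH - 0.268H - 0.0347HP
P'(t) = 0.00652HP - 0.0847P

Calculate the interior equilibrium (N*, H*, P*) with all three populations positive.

From dP/dt = 0: 0.00652H* = 0.0847, so H* = 13.
From dN/dt = 0: 1.2(1 - N*/404) = 0.0162·13, giving N* = 404·(1 - 0.175) = 333.
From dH/dt = 0: 0.00455·333 - 0.268 = 0.0347P*, so P* = 1.25/0.0347 = 36.

N* ≈ 333, H* ≈ 13, P* ≈ 36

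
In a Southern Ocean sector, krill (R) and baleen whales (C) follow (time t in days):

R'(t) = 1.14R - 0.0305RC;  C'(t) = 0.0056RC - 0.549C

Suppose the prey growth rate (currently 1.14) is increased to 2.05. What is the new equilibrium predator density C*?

At the interior fixed point, setting dR/dt = 0 with R > 0 fixes C* = (prey growth rate)/(RC coefficient) — independent of the other coefficients.
With the change, C* = 2.05/0.0305 = 67.2; it rises from 37.4.

C* ≈ 67.2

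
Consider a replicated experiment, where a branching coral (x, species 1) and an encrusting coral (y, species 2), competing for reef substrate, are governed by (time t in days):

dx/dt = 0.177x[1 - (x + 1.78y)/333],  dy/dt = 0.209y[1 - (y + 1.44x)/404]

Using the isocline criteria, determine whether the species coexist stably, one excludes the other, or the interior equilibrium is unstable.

Compare the nullcline intercepts: K1/α12 = 333/1.78 = 187 < K2 = 404; K2/α21 = 404/1.44 = 281 < K1 = 333.
Since both are reversed, neither can invade when rare; the interior point is a saddle.

unstable coexistence (outcome depends on initial conditions)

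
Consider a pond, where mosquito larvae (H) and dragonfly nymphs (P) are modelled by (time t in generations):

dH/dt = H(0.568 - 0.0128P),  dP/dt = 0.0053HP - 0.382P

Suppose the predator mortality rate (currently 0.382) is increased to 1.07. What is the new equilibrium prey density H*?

At the interior fixed point, setting dP/dt = 0 with P > 0 fixes H* = (predator death rate)/(HP coefficient) — independent of the other coefficients.
With the change, H* = 1.07/0.0053 = 202; it rises from 72.1.

H* ≈ 202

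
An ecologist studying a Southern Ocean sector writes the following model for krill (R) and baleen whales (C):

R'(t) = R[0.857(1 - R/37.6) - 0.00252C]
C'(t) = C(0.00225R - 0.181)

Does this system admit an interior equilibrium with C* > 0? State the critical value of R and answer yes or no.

Threshold R = 80.4; K < 80.4, so no, the predator goes extinct.

The predator equation gives dC/dt > 0 only when R > 0.181/0.00225 = 80.4.
Without the predator, R → K = 37.6. Since 37.6 < 80.4, the predator cannot invade.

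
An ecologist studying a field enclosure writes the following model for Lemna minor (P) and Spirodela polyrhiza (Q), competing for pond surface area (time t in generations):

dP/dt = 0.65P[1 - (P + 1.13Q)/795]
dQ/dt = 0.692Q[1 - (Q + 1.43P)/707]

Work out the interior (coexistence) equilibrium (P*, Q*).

P* ≈ 6.35, Q* ≈ 698

Setting both brackets to zero gives the nullclines P + 1.13Q = 795 and 1.43P + Q = 707.
Substituting Q = 707 - 1.43P into the first: P(1 - 1.13·1.43) = 795 - 1.13·707.
So P* = -3.91/-0.616 = 6.35, and then Q* = 707 - 1.43·6.35 = 698.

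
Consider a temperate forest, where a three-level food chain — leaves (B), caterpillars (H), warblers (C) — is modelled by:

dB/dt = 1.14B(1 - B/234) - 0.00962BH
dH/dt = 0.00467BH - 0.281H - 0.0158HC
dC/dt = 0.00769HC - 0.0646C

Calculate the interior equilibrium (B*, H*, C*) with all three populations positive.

B* ≈ 217, H* ≈ 8.4, C* ≈ 46.5

From dC/dt = 0: 0.00769H* = 0.0646, so H* = 8.4.
From dB/dt = 0: 1.14(1 - B*/234) = 0.00962·8.4, giving B* = 234·(1 - 0.0709) = 217.
From dH/dt = 0: 0.00467·217 - 0.281 = 0.0158C*, so C* = 0.734/0.0158 = 46.5.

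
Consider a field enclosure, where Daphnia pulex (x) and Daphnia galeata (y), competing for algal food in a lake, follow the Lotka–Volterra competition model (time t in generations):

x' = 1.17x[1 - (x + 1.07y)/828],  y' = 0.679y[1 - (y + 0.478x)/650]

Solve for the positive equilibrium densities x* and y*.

Setting both brackets to zero gives the nullclines x + 1.07y = 828 and 0.478x + y = 650.
Substituting y = 650 - 0.478x into the first: x(1 - 1.07·0.478) = 828 - 1.07·650.
So x* = 132/0.489 = 271, and then y* = 650 - 0.478·271 = 520.

x* ≈ 271, y* ≈ 520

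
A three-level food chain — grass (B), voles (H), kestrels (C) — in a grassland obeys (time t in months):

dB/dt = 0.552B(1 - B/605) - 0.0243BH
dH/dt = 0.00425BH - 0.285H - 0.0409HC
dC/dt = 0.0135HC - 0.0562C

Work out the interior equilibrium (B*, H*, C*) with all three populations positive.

B* ≈ 494, H* ≈ 4.16, C* ≈ 44.4

From dC/dt = 0: 0.0135H* = 0.0562, so H* = 4.16.
From dB/dt = 0: 0.552(1 - B*/605) = 0.0243·4.16, giving B* = 605·(1 - 0.183) = 494.
From dH/dt = 0: 0.00425·494 - 0.285 = 0.0409C*, so C* = 1.82/0.0409 = 44.4.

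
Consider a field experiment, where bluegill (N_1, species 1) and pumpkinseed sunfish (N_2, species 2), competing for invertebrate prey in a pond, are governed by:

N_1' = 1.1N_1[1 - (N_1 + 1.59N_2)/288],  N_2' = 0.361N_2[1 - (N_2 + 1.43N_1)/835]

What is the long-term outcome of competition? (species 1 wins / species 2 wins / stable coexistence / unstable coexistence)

Compare the nullcline intercepts: K1/α12 = 288/1.59 = 181 < K2 = 835; K2/α21 = 835/1.43 = 584 > K1 = 288.
Since the inequalities point opposite ways, species 2 can invade but species 1 cannot.

species 2 excludes species 1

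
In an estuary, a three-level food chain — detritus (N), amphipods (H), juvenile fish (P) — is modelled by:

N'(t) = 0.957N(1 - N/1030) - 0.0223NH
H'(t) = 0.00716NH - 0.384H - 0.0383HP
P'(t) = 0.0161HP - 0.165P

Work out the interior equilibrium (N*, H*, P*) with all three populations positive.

From dP/dt = 0: 0.0161H* = 0.165, so H* = 10.2.
From dN/dt = 0: 0.957(1 - N*/1030) = 0.0223·10.2, giving N* = 1030·(1 - 0.239) = 784.
From dH/dt = 0: 0.00716·784 - 0.384 = 0.0383P*, so P* = 5.23/0.0383 = 137.

N* ≈ 784, H* ≈ 10.2, P* ≈ 137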